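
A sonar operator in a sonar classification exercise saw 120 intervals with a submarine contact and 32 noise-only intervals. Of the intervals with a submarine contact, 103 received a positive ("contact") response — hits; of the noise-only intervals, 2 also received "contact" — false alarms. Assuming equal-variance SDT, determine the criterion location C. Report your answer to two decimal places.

C = 0.23

H = 103/120 = 0.8583
FA = 2/32 = 0.0625
z(H) = 1.0727
z(FA) = -1.5341
c = −½·[z(H) + z(FA)] = −0.5 × (1.0727 + (-1.5341)) = 0.2307
c > 0: the sonar operator has a conservative response bias.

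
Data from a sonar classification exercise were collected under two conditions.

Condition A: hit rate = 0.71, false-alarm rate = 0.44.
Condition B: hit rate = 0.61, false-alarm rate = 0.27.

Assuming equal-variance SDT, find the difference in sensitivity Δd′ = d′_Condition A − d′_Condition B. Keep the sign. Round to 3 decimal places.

Δd′ = -0.188

Condition A: z(0.71) = 0.5534, z(0.44) = -0.1510, d' = 0.7044
Condition B: z(0.61) = 0.2793, z(0.27) = -0.6128, d' = 0.8921
Δd' = d'_Condition A − d'_Condition B = 0.7044 − 0.8921 = -0.1877
Condition B has the higher sensitivity.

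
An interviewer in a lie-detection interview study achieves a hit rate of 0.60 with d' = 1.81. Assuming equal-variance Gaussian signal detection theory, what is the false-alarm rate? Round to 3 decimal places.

false-alarm rate = 0.060

z(hit rate) = z(0.60) = 0.2533
z(FA) = z(H) − d' = 0.2533 − 1.81 = -1.5567
false-alarm rate = Φ(-1.5567) = 0.0598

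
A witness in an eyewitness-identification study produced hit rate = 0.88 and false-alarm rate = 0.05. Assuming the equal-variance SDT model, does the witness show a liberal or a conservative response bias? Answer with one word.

z(H) = 1.175, z(FA) = -1.645
c = −½·(z(H) + z(FA)) = 0.235
c > 0 → conservative criterion (biased toward responding “no”).

conservative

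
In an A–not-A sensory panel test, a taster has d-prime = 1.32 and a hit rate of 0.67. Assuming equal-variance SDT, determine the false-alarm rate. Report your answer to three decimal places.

z(hit rate) = z(0.67) = 0.4399
z(FA) = z(H) − d' = 0.4399 − 1.32 = -0.8801
false-alarm rate = Φ(-0.8801) = 0.1894

false-alarm rate = 0.189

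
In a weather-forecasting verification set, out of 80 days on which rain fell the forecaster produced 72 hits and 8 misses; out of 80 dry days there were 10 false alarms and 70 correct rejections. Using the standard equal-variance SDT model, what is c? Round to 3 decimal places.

c = -0.066

H = 72/80 = 0.9000
FA = 10/80 = 0.1250
Φ⁻¹(H) = Φ⁻¹(0.9000) = 1.2816
Φ⁻¹(FA) = Φ⁻¹(0.1250) = -1.1503
c = −½·[z(H) + z(FA)] = −0.5 × (1.2816 + (-1.1503)) = -0.06565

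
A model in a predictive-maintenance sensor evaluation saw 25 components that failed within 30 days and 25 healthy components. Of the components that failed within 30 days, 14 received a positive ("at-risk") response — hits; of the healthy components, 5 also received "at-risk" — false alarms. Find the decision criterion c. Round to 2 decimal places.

c = 0.35

H = 14/25 = 0.5600
FA = 5/25 = 0.2000
Φ⁻¹(H) = Φ⁻¹(0.5600) = 0.1510
Φ⁻¹(FA) = Φ⁻¹(0.2000) = -0.8416
c = −½·[z(H) + z(FA)] = −0.5 × (0.1510 + (-0.8416)) = 0.3453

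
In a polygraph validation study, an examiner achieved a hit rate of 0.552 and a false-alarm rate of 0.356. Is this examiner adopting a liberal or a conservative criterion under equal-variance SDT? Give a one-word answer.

z(H) = 0.131, z(FA) = -0.369
c = −½·(z(H) + z(FA)) = 0.119
c > 0 → conservative criterion (biased toward responding “no”).

conservative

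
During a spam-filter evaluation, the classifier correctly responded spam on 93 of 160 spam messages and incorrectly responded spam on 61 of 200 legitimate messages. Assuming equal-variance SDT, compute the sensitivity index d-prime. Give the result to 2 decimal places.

H = 93/160 = 0.5813
FA = 61/200 = 0.3050
z(H) = z(0.5813) = 0.205
z(FA) = z(0.3050) = -0.510
d' = z(H) − z(FA) = 0.205 − (-0.510) = 0.715

d-prime = 0.72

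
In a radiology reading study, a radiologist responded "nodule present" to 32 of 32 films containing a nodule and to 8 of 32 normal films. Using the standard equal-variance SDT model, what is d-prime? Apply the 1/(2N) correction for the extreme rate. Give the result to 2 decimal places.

d-prime = 2.83

The hit rate is 32/32 = 1, so apply the 1/(2N) correction: H → 1 − 1/(2·32) = 0.98438.
z(H) = z(0.98438) = 2.154
z(FA) = z(0.25000) = -0.674
d' = 2.154 − (-0.674) = 2.828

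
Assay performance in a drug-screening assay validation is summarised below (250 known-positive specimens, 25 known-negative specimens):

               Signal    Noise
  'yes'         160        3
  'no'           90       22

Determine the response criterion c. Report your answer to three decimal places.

H = 160/250 = 0.6400
FA = 3/25 = 0.1200
z(H) = 0.3585
z(FA) = -1.1750
c = −½·[z(H) + z(FA)] = −0.5 × (0.3585 + (-1.1750)) = 0.40825

c = 0.408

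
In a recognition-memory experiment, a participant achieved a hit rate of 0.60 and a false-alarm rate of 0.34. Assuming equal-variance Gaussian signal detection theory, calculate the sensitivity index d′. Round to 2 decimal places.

z(H) = 0.2533
z(FA) = -0.4125
d' = z(H) − z(FA) = 0.2533 − (-0.4125) = 0.6658

d′ = 0.67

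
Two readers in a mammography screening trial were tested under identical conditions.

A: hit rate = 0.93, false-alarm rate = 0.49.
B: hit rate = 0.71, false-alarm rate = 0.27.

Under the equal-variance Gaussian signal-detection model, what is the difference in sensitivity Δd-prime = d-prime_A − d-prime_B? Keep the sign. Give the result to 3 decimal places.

A: z(0.93) = 1.4758, z(0.49) = -0.0251, d' = 1.5009
B: z(0.71) = 0.5534, z(0.27) = -0.6128, d' = 1.1662
Δd' = d'_A − d'_B = 1.5009 − 1.1662 = 0.3347
A has the higher sensitivity.

Δd-prime = 0.335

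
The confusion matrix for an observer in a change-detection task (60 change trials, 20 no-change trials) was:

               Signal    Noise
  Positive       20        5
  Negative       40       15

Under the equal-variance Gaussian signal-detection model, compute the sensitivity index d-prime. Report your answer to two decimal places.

H = 20/60 = 0.3333
FA = 5/20 = 0.2500
Φ⁻¹(H) = -0.4308
Φ⁻¹(FA) = -0.6745
d' = z(H) − z(FA) = -0.4308 − (-0.6745) = 0.2437

d-prime = 0.24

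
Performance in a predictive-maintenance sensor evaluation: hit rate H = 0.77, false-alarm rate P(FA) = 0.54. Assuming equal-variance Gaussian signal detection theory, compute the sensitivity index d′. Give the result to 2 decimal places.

d′ = 0.64

z(H) = 0.7388
z(FA) = 0.1004
d' = z(H) − z(FA) = 0.7388 − 0.1004 = 0.6384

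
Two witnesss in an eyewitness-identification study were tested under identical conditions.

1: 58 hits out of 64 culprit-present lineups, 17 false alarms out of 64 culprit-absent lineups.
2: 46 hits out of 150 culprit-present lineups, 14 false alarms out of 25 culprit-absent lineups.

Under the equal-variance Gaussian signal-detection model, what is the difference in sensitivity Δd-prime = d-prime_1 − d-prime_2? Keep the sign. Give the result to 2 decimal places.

1: z(0.9062) = 1.318, z(0.2656) = -0.626, d' = 1.944
2: z(0.3067) = -0.505, z(0.5600) = 0.151, d' = -0.656
Δd' = d'_1 − d'_2 = 1.944 − (-0.656) = 2.600
1 has the higher sensitivity.

Δd-prime = 2.60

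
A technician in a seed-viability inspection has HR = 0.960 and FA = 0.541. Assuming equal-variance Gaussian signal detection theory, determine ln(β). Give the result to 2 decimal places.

ln β = -1.53

z(H) = z(0.960) = 1.751
z(FA) = z(0.541) = 0.103
ln β = −½·[z(H)² − z(FA)²] = −0.5 × (3.066 − 0.011) = -1.5275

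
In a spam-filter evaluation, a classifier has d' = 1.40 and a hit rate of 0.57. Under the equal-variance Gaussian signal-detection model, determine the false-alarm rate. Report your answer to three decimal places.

z(hit rate) = z(0.57) = 0.1764
z(FA) = z(H) − d' = 0.1764 − 1.40 = -1.2236
false-alarm rate = Φ(-1.2236) = 0.1106

false-alarm rate = 0.111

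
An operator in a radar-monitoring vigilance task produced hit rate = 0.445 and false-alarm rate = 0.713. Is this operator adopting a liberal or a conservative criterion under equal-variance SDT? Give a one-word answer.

liberal

z(H) = -0.138, z(FA) = 0.562
c = −½·(z(H) + z(FA)) = -0.212
c < 0 → liberal criterion (biased toward responding “yes”).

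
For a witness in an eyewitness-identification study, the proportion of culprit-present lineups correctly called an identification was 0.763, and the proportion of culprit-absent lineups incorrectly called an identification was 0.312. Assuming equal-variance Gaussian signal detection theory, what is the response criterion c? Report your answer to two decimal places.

c = -0.11

Φ⁻¹(H) = 0.7160
Φ⁻¹(FA) = -0.4902
c = −½·[z(H) + z(FA)] = −0.5 × (0.7160 + (-0.4902)) = -0.1129
c < 0: the witness has a liberal response bias.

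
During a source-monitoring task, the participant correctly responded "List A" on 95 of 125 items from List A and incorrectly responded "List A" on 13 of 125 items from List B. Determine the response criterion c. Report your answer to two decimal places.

H = 95/125 = 0.7600
FA = 13/125 = 0.1040
Φ⁻¹(H) = Φ⁻¹(0.7600) = 0.7063
Φ⁻¹(FA) = Φ⁻¹(0.1040) = -1.2591
c = −½·[z(H) + z(FA)] = −0.5 × (0.7063 + (-1.2591)) = 0.2764
c > 0: the participant has a conservative response bias.

c = 0.28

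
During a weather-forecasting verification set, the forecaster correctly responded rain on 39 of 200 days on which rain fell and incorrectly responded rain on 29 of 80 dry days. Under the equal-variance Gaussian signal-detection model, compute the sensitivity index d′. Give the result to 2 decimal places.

H = 39/200 = 0.1950
FA = 29/80 = 0.3625
z(H) = -0.860
z(FA) = -0.352
d' = z(H) − z(FA) = -0.860 − (-0.352) = -0.508

d′ = -0.51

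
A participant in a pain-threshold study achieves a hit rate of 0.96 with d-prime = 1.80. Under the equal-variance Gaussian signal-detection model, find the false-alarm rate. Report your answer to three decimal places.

false-alarm rate = 0.480

z(hit rate) = z(0.96) = 1.7507
z(FA) = z(H) − d' = 1.7507 − 1.80 = -0.0493
false-alarm rate = Φ(-0.0493) = 0.4803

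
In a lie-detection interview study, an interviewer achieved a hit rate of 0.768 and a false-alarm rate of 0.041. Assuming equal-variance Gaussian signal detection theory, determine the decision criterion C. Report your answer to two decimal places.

C = 0.50

Φ⁻¹(H) = Φ⁻¹(0.768) = 0.7323
Φ⁻¹(FA) = Φ⁻¹(0.041) = -1.7392
c = −½·[z(H) + z(FA)] = −0.5 × (0.7323 + (-1.7392)) = 0.50345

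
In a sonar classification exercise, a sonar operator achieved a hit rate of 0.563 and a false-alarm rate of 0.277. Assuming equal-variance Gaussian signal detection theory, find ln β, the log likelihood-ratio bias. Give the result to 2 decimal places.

z(H) = 0.159
z(FA) = -0.592
ln β = −½·[z(H)² − z(FA)²] = −0.5 × (0.025 − 0.350) = 0.1625

ln β = 0.16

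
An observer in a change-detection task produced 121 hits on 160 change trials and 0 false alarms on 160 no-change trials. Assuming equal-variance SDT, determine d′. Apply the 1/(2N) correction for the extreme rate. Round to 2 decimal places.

The false-alarm rate is 0/160 = 0, so apply the 1/(2N) correction: FA → 1/(2·160) = 0.00313.
z(H) = z(0.75625) = 0.694
z(FA) = z(0.00313) = -2.734
d' = 0.694 − (-2.734) = 3.428

d′ = 3.43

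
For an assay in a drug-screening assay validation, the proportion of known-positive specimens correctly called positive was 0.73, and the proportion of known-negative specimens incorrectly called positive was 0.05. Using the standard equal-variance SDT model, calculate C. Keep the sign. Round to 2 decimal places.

C = 0.52

Φ⁻¹(H) = 0.6128
Φ⁻¹(FA) = -1.6449
c = −½·[z(H) + z(FA)] = −0.5 × (0.6128 + (-1.6449)) = 0.51605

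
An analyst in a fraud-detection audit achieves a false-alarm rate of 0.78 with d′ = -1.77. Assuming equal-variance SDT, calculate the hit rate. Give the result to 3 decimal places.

z(false-alarm rate) = z(0.78) = 0.7722
z(H) = z(FA) + d' = 0.7722 + (-1.77) = -0.9978
hit rate = Φ(-0.9978) = 0.1592

hit rate = 0.159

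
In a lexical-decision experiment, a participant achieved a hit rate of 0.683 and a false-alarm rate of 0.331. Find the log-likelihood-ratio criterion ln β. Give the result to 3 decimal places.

ln β = -0.018

Φ⁻¹(0.683) = 0.4761, Φ⁻¹(0.331) = -0.4372
ln β = −½·[z(H)² − z(FA)²] = −0.5 × (0.2267 − 0.1911) = -0.0178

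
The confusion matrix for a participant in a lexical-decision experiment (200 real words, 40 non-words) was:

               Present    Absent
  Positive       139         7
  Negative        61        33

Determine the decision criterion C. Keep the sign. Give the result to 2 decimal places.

H = 139/200 = 0.6950
FA = 7/40 = 0.1750
z(H) = 0.510
z(FA) = -0.935
c = −½·[z(H) + z(FA)] = −0.5 × (0.510 + (-0.935)) = 0.2125
c > 0: the participant has a conservative response bias.

C = 0.21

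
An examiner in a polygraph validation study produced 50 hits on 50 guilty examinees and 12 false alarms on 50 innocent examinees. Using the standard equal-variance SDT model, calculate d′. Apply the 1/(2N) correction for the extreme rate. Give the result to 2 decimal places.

The hit rate is 50/50 = 1, so apply the 1/(2N) correction: H → 1 − 1/(2·50) = 0.99000.
z(H) = z(0.99000) = 2.326
z(FA) = z(0.24000) = -0.706
d' = 2.326 − (-0.706) = 3.032

d′ = 3.03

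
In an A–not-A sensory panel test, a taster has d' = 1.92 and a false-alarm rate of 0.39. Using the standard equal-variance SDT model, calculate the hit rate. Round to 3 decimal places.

hit rate = 0.950

z(false-alarm rate) = z(0.39) = -0.2793
z(H) = z(FA) + d' = -0.2793 + 1.92 = 1.6407
hit rate = Φ(1.6407) = 0.9496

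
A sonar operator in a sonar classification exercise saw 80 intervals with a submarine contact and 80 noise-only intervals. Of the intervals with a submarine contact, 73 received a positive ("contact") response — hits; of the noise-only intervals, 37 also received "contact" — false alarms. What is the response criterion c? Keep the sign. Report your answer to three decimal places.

H = 73/80 = 0.9125
FA = 37/80 = 0.4625
z(H) = 1.3563
z(FA) = -0.0941
c = −½·[z(H) + z(FA)] = −0.5 × (1.3563 + (-0.0941)) = -0.6311
c < 0: the sonar operator has a liberal response bias.

c = -0.631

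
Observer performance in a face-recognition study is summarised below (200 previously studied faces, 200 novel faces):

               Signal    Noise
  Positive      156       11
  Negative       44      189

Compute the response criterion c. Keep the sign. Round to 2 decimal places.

H = 156/200 = 0.7800
FA = 11/200 = 0.0550
Φ⁻¹(H) = Φ⁻¹(0.7800) = 0.7722
Φ⁻¹(FA) = Φ⁻¹(0.0550) = -1.5982
c = −½·[z(H) + z(FA)] = −0.5 × (0.7722 + (-1.5982)) = 0.4130

c = 0.41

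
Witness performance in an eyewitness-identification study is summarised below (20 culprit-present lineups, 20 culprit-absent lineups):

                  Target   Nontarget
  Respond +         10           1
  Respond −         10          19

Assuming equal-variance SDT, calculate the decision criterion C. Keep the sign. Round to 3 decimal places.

H = 10/20 = 0.5000
FA = 1/20 = 0.0500
Φ⁻¹(0.5000) = 0.0000, Φ⁻¹(0.0500) = -1.6449
c = −½·[z(H) + z(FA)] = −0.5 × (0.0000 + (-1.6449)) = 0.82245

C = 0.822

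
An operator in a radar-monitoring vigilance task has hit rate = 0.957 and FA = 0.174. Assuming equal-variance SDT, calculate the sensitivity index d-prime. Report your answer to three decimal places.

Φ⁻¹(0.957) = 1.7169, Φ⁻¹(0.174) = -0.9385
d' = z(H) − z(FA) = 1.7169 − (-0.9385) = 2.6554

d-prime = 2.655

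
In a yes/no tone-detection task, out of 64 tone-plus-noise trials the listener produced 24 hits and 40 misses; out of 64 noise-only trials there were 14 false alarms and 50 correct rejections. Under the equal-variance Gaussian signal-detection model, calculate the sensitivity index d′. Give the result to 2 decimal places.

H = 24/64 = 0.3750
FA = 14/64 = 0.2188
z(0.3750) = -0.3186, z(0.2188) = -0.7763
d' = z(H) − z(FA) = -0.3186 − (-0.7763) = 0.4577

d′ = 0.46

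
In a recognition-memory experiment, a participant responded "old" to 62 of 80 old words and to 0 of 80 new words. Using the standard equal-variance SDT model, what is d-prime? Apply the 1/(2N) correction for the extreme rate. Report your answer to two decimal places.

d-prime = 3.25

The false-alarm rate is 0/80 = 0, so apply the 1/(2N) correction: FA → 1/(2·80) = 0.00625.
z(H) = z(0.77500) = 0.755
z(FA) = z(0.00625) = -2.498
d' = 0.755 − (-2.498) = 3.253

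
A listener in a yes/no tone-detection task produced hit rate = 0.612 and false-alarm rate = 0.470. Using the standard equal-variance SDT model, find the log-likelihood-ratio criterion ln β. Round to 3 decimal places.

z(0.612) = 0.2845, z(0.470) = -0.0753
ln β = −½·[z(H)² − z(FA)²] = −0.5 × (0.0809 − 0.0057) = -0.0376

ln β = -0.038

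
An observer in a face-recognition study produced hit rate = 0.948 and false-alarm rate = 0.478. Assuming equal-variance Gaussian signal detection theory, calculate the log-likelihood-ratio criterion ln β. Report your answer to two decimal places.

ln β = -1.32

z(H) = z(0.948) = 1.626
z(FA) = z(0.478) = -0.055
ln β = −½·[z(H)² − z(FA)²] = −0.5 × (2.644 − 0.003) = -1.3205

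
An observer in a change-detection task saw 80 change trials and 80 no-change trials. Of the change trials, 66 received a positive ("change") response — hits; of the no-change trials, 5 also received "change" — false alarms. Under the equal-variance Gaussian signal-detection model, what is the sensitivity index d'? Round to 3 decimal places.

d' = 2.469

H = 66/80 = 0.8250
FA = 5/80 = 0.0625
Φ⁻¹(H) = Φ⁻¹(0.8250) = 0.9346
Φ⁻¹(FA) = Φ⁻¹(0.0625) = -1.5341
d' = z(H) − z(FA) = 0.9346 − (-1.5341) = 2.4687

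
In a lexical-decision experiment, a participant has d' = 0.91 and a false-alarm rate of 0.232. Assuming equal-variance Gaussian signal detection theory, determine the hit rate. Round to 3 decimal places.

z(false-alarm rate) = z(0.232) = -0.7323
z(H) = z(FA) + d' = -0.7323 + 0.91 = 0.1777
hit rate = Φ(0.1777) = 0.5705

hit rate = 0.571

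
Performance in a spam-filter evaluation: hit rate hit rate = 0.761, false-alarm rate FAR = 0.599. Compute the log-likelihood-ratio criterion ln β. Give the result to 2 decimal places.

Φ⁻¹(H) = 0.710
Φ⁻¹(FA) = 0.251
ln β = −½·[z(H)² − z(FA)²] = −0.5 × (0.504 − 0.063) = -0.2205

ln β = -0.22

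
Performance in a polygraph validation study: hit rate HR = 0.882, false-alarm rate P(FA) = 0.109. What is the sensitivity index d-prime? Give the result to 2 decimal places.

d-prime = 2.42

z(H) = 1.185
z(FA) = -1.232
d' = z(H) − z(FA) = 1.185 − (-1.232) = 2.417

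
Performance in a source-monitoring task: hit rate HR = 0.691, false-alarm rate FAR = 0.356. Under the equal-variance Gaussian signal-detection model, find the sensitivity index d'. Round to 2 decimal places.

z(H) = z(0.691) = 0.499
z(FA) = z(0.356) = -0.369
d' = z(H) − z(FA) = 0.499 − (-0.369) = 0.868

d' = 0.87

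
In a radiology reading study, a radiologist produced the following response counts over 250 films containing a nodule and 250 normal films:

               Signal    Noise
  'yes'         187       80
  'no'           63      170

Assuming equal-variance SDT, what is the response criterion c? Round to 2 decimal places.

H = 187/250 = 0.7480
FA = 80/250 = 0.3200
Φ⁻¹(0.7480) = 0.6682, Φ⁻¹(0.3200) = -0.4677
c = −½·[z(H) + z(FA)] = −0.5 × (0.6682 + (-0.4677)) = -0.10025
c < 0: the radiologist has a liberal response bias.

c = -0.10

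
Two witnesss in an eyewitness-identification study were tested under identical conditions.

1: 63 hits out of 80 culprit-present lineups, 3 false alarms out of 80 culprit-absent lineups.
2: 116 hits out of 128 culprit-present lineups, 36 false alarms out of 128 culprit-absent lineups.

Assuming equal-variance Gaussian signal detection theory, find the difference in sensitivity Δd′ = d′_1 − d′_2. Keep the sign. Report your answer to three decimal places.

1: z(0.7875) = 0.7978, z(0.0375) = -1.7805, d' = 2.5783
2: z(0.9062) = 1.3177, z(0.2812) = -0.5793, d' = 1.8970
Δd' = d'_1 − d'_2 = 2.5783 − 1.8970 = 0.6813
1 has the higher sensitivity.

Δd′ = 0.681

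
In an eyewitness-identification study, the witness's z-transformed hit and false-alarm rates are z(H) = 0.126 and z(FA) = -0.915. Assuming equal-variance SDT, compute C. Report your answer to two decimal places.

C = 0.39

c = −½·[z(H) + z(FA)] = −½·(0.126 + (-0.915)) = 0.3945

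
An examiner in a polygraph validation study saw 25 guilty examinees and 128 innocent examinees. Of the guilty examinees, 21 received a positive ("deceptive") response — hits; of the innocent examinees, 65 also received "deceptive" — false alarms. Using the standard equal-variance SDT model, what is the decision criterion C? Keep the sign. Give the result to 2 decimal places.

C = -0.51

H = 21/25 = 0.8400
FA = 65/128 = 0.5078
z(H) = z(0.8400) = 0.9945
z(FA) = z(0.5078) = 0.0196
c = −½·[z(H) + z(FA)] = −0.5 × (0.9945 + 0.0196) = -0.50705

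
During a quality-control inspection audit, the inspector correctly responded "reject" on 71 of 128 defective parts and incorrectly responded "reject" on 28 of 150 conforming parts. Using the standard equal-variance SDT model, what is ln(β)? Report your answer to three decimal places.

ln β = 0.387

H = 71/128 = 0.5547
FA = 28/150 = 0.1867
Φ⁻¹(H) = 0.1375
Φ⁻¹(FA) = -0.8901
ln β = −½·[z(H)² − z(FA)²] = −0.5 × (0.0189 − 0.7923) = 0.3867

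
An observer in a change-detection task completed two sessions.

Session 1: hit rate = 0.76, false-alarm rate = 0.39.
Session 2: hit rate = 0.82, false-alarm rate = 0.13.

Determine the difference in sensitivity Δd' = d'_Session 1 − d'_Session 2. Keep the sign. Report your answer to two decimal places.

Session 1: z(0.76) = 0.706, z(0.39) = -0.279, d' = 0.985
Session 2: z(0.82) = 0.915, z(0.13) = -1.126, d' = 2.041
Δd' = d'_Session 1 − d'_Session 2 = 0.985 − 2.041 = -1.056
Session 2 has the higher sensitivity.

Δd' = -1.06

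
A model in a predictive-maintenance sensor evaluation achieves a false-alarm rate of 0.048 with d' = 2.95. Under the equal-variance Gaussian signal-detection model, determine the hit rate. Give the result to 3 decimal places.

z(false-alarm rate) = z(0.048) = -1.6646
z(H) = z(FA) + d' = -1.6646 + 2.95 = 1.2854
hit rate = Φ(1.2854) = 0.9007

hit rate = 0.901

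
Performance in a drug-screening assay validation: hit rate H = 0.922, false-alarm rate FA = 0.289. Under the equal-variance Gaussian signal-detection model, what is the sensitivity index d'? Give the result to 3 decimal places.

d' = 1.975

z(H) = 1.4187
z(FA) = -0.5563
d' = z(H) − z(FA) = 1.4187 − (-0.5563) = 1.9750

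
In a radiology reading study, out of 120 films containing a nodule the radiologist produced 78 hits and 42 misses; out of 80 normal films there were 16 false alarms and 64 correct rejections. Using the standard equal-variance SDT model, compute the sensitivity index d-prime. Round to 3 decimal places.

H = 78/120 = 0.6500
FA = 16/80 = 0.2000
z(H) = z(0.6500) = 0.3853
z(FA) = z(0.2000) = -0.8416
d' = z(H) − z(FA) = 0.3853 − (-0.8416) = 1.2269

d-prime = 1.227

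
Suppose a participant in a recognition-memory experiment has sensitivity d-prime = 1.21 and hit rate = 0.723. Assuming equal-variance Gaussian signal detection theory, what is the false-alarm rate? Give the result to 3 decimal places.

false-alarm rate = 0.268

z(hit rate) = z(0.723) = 0.5918
z(FA) = z(H) − d' = 0.5918 − 1.21 = -0.6182
false-alarm rate = Φ(-0.6182) = 0.2682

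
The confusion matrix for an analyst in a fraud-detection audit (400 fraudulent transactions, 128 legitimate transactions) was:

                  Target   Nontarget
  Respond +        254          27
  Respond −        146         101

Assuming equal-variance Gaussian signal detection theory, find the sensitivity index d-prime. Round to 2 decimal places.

H = 254/400 = 0.6350
FA = 27/128 = 0.2109
z(H) = 0.345
z(FA) = -0.803
d' = z(H) − z(FA) = 0.345 − (-0.803) = 1.148

d-prime = 1.15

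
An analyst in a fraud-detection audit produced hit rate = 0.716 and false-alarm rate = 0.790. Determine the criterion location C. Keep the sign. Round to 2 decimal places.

C = -0.69

Φ⁻¹(H) = Φ⁻¹(0.716) = 0.571
Φ⁻¹(FA) = Φ⁻¹(0.790) = 0.806
c = −½·[z(H) + z(FA)] = −0.5 × (0.571 + 0.806) = -0.6885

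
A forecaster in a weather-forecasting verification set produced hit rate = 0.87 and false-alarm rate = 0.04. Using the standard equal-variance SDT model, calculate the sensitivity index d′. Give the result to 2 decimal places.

z(0.87) = 1.126, z(0.04) = -1.751
d' = z(H) − z(FA) = 1.126 − (-1.751) = 2.877

d′ = 2.88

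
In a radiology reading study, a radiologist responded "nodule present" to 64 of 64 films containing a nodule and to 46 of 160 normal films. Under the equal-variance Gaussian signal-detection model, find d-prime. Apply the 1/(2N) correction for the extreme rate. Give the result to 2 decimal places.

The hit rate is 64/64 = 1, so apply the 1/(2N) correction: H → 1 − 1/(2·64) = 0.99219.
z(H) = z(0.99219) = 2.418
z(FA) = z(0.28750) = -0.561
d' = 2.418 − (-0.561) = 2.979

d-prime = 2.98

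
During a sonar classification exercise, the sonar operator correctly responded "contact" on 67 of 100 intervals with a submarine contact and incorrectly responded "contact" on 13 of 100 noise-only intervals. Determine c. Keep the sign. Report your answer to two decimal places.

c = 0.34

H = 67/100 = 0.6700
FA = 13/100 = 0.1300
Φ⁻¹(H) = Φ⁻¹(0.6700) = 0.440
Φ⁻¹(FA) = Φ⁻¹(0.1300) = -1.126
c = −½·[z(H) + z(FA)] = −0.5 × (0.440 + (-1.126)) = 0.343
c > 0: the sonar operator has a conservative response bias.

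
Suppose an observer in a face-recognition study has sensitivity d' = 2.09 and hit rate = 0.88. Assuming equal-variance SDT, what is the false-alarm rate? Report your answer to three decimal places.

false-alarm rate = 0.180

z(hit rate) = z(0.88) = 1.1750
z(FA) = z(H) − d' = 1.1750 − 2.09 = -0.9150
false-alarm rate = Φ(-0.9150) = 0.1801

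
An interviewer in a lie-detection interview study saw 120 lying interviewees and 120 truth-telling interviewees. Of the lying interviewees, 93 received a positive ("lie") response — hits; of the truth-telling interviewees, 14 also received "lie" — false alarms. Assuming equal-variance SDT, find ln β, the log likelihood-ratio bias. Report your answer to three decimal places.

ln β = 0.425

H = 93/120 = 0.7750
FA = 14/120 = 0.1167
Φ⁻¹(H) = 0.7554
Φ⁻¹(FA) = -1.1916
ln β = −½·[z(H)² − z(FA)²] = −0.5 × (0.5706 − 1.4199) = 0.42465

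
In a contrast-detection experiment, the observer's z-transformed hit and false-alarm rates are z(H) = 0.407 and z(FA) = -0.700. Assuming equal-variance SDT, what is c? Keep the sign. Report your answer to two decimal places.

c = 0.15

c = −½·[z(H) + z(FA)] = −½·(0.407 + (-0.700)) = 0.1465
c > 0: the observer has a conservative response bias.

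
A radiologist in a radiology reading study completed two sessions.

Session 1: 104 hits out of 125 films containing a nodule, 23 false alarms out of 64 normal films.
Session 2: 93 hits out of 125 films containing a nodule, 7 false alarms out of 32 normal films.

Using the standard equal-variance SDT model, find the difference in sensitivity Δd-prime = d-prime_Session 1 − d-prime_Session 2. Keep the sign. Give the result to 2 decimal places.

Δd-prime = -0.11

Session 1: z(0.8320) = 0.962, z(0.3594) = -0.360, d' = 1.322
Session 2: z(0.7440) = 0.656, z(0.2188) = -0.776, d' = 1.432
Δd' = d'_Session 1 − d'_Session 2 = 1.322 − 1.432 = -0.110
Session 2 has the higher sensitivity.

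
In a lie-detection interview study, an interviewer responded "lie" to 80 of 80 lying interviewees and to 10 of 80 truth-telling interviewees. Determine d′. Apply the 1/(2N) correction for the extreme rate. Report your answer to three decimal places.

The hit rate is 80/80 = 1, so apply the 1/(2N) correction: H → 1 − 1/(2·80) = 0.99375.
z(H) = z(0.99375) = 2.4977
z(FA) = z(0.12500) = -1.1503
d' = 2.4977 − (-1.1503) = 3.6480

d′ = 3.648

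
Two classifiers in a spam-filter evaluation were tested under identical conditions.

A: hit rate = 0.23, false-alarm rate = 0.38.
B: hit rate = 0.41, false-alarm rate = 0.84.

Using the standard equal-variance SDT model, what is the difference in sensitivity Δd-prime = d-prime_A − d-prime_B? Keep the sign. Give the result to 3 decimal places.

Δd-prime = 0.789

A: z(0.23) = -0.7388, z(0.38) = -0.3055, d' = -0.4333
B: z(0.41) = -0.2275, z(0.84) = 0.9945, d' = -1.2220
Δd' = d'_A − d'_B = -0.4333 − (-1.2220) = 0.7887
A has the higher sensitivity.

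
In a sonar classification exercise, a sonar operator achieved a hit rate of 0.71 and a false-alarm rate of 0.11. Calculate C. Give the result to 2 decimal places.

z(H) = z(0.71) = 0.553
z(FA) = z(0.11) = -1.227
c = −½·[z(H) + z(FA)] = −0.5 × (0.553 + (-1.227)) = 0.337
c > 0: the sonar operator has a conservative response bias.

C = 0.34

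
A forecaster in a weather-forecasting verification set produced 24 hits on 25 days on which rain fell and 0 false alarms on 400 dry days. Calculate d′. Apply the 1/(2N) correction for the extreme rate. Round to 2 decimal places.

The false-alarm rate is 0/400 = 0, so apply the 1/(2N) correction: FA → 1/(2·400) = 0.00125.
z(H) = z(0.96000) = 1.751
z(FA) = z(0.00125) = -3.023
d' = 1.751 − (-3.023) = 4.774

d′ = 4.77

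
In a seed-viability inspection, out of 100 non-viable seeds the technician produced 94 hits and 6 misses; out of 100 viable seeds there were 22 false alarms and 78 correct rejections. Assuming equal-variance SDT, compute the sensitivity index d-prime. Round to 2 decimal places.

d-prime = 2.33

H = 94/100 = 0.9400
FA = 22/100 = 0.2200
z(H) = z(0.9400) = 1.555
z(FA) = z(0.2200) = -0.772
d' = z(H) − z(FA) = 1.555 − (-0.772) = 2.327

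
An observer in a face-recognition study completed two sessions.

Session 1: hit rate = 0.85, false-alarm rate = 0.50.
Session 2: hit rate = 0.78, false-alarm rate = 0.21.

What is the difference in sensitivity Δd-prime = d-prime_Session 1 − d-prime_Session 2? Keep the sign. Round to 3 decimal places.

Δd-prime = -0.542

Session 1: z(0.85) = 1.0364, z(0.50) = 0.0000, d' = 1.0364
Session 2: z(0.78) = 0.7722, z(0.21) = -0.8064, d' = 1.5786
Δd' = d'_Session 1 − d'_Session 2 = 1.0364 − 1.5786 = -0.5422
Session 2 has the higher sensitivity.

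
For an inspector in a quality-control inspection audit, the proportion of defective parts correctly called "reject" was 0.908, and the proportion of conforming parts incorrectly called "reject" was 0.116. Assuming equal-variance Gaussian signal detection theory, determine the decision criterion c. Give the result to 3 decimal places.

Φ⁻¹(H) = 1.3285
Φ⁻¹(FA) = -1.1952
c = −½·[z(H) + z(FA)] = −0.5 × (1.3285 + (-1.1952)) = -0.06665

c = -0.067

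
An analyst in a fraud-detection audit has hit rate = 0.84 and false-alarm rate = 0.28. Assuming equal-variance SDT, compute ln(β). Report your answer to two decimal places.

ln β = -0.32

z(H) = z(0.84) = 0.994
z(FA) = z(0.28) = -0.583
ln β = −½·[z(H)² − z(FA)²] = −0.5 × (0.988 − 0.340) = -0.324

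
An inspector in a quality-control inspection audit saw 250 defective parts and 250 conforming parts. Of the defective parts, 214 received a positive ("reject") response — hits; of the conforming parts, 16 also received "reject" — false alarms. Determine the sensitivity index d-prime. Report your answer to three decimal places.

H = 214/250 = 0.8560
FA = 16/250 = 0.0640
z(H) = 1.0625
z(FA) = -1.5220
d' = z(H) − z(FA) = 1.0625 − (-1.5220) = 2.5845

d-prime = 2.585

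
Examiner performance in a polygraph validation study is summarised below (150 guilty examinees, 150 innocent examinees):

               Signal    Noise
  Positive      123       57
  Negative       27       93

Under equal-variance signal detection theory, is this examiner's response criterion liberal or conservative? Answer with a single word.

z(H) = 0.915, z(FA) = -0.305
c = −½·(z(H) + z(FA)) = -0.305
c < 0 → liberal criterion (biased toward responding “yes”).

liberal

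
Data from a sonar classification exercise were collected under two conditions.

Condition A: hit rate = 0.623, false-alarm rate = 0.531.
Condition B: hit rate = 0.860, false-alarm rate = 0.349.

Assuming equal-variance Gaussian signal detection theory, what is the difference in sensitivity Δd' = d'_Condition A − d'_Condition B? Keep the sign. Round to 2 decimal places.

Condition A: z(0.623) = 0.313, z(0.531) = 0.078, d' = 0.235
Condition B: z(0.860) = 1.080, z(0.349) = -0.388, d' = 1.468
Δd' = d'_Condition A − d'_Condition B = 0.235 − 1.468 = -1.233
Condition B has the higher sensitivity.

Δd' = -1.23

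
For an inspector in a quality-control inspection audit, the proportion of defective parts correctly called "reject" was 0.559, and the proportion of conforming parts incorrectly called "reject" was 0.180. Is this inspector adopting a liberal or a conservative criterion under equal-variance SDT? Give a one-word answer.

z(H) = 0.148, z(FA) = -0.915
c = −½·(z(H) + z(FA)) = 0.3835
c > 0 → conservative criterion (biased toward responding “no”).

conservative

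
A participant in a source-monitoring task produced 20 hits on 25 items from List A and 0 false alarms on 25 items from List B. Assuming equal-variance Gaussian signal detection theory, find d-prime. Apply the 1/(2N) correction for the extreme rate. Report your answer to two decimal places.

The false-alarm rate is 0/25 = 0, so apply the 1/(2N) correction: FA → 1/(2·25) = 0.02000.
z(H) = z(0.80000) = 0.842
z(FA) = z(0.02000) = -2.054
d' = 0.842 − (-2.054) = 2.896

d-prime = 2.90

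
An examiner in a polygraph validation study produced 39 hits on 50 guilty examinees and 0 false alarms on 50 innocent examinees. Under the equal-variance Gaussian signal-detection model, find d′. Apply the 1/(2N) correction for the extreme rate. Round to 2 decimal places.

d′ = 3.10

The false-alarm rate is 0/50 = 0, so apply the 1/(2N) correction: FA → 1/(2·50) = 0.01000.
z(H) = z(0.78000) = 0.772
z(FA) = z(0.01000) = -2.326
d' = 0.772 − (-2.326) = 3.098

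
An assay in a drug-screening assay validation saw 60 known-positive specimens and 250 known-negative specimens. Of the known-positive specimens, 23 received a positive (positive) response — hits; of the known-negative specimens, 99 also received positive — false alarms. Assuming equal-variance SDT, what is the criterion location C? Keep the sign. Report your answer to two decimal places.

H = 23/60 = 0.3833
FA = 99/250 = 0.3960
z(H) = z(0.3833) = -0.2968
z(FA) = z(0.3960) = -0.2637
c = −½·[z(H) + z(FA)] = −0.5 × (-0.2968 + (-0.2637)) = 0.28025
c > 0: the assay has a conservative response bias.

C = 0.28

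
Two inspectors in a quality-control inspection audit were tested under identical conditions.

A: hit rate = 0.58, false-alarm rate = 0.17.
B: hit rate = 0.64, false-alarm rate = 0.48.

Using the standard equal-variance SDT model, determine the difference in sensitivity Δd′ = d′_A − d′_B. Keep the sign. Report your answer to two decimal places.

Δd′ = 0.75

A: z(0.58) = 0.202, z(0.17) = -0.954, d' = 1.156
B: z(0.64) = 0.358, z(0.48) = -0.050, d' = 0.408
Δd' = d'_A − d'_B = 1.156 − 0.408 = 0.748
A has the higher sensitivity.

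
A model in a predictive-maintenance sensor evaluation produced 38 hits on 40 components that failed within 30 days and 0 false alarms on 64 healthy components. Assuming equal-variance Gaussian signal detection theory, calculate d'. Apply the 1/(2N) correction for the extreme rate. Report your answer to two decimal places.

d' = 4.06

The false-alarm rate is 0/64 = 0, so apply the 1/(2N) correction: FA → 1/(2·64) = 0.00781.
z(H) = z(0.95000) = 1.645
z(FA) = z(0.00781) = -2.418
d' = 1.645 − (-2.418) = 4.063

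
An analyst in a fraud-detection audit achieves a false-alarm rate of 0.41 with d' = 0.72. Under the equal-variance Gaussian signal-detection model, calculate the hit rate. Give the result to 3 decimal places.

z(false-alarm rate) = z(0.41) = -0.2275
z(H) = z(FA) + d' = -0.2275 + 0.72 = 0.4925
hit rate = Φ(0.4925) = 0.6888

hit rate = 0.689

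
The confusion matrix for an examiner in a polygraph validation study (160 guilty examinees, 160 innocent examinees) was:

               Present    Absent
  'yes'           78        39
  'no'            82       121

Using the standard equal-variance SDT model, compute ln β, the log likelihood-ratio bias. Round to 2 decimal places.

ln β = 0.24

H = 78/160 = 0.4875
FA = 39/160 = 0.2437
Φ⁻¹(H) = Φ⁻¹(0.4875) = -0.031
Φ⁻¹(FA) = Φ⁻¹(0.2437) = -0.694
ln β = −½·[z(H)² − z(FA)²] = −0.5 × (0.001 − 0.482) = 0.2405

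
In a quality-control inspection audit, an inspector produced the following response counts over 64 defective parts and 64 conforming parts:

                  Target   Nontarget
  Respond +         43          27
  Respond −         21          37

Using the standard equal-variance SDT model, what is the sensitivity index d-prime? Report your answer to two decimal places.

d-prime = 0.64

H = 43/64 = 0.6719
FA = 27/64 = 0.4219
z(0.6719) = 0.445, z(0.4219) = -0.197
d' = z(H) − z(FA) = 0.445 − (-0.197) = 0.642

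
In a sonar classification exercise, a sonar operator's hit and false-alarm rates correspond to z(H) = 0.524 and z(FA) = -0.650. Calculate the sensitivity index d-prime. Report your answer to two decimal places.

d' = z(H) − z(FA) = 0.524 − (-0.650) = 1.174

d-prime = 1.17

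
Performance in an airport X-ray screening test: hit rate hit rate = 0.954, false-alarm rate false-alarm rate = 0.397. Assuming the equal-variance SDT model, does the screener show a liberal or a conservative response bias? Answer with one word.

z(H) = 1.685, z(FA) = -0.261
c = −½·(z(H) + z(FA)) = -0.712
c < 0 → liberal criterion (biased toward responding “yes”).

liberal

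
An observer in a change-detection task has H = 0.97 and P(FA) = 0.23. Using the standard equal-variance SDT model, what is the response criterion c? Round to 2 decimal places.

Φ⁻¹(H) = 1.881
Φ⁻¹(FA) = -0.739
c = −½·[z(H) + z(FA)] = −0.5 × (1.881 + (-0.739)) = -0.571

c = -0.57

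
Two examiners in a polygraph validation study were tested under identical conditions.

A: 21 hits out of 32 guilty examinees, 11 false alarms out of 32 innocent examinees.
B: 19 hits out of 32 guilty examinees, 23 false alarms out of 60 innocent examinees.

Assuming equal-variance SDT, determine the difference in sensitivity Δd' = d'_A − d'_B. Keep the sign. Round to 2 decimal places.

Δd' = 0.27

A: z(0.6562) = 0.402, z(0.3438) = -0.402, d' = 0.804
B: z(0.5938) = 0.237, z(0.3833) = -0.297, d' = 0.534
Δd' = d'_A − d'_B = 0.804 − 0.534 = 0.270
A has the higher sensitivity.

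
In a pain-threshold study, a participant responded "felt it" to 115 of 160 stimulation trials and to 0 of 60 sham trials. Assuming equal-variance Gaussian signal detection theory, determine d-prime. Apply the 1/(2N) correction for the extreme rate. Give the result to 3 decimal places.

The false-alarm rate is 0/60 = 0, so apply the 1/(2N) correction: FA → 1/(2·60) = 0.00833.
z(H) = z(0.71875) = 0.5791
z(FA) = z(0.00833) = -2.3941
d' = 0.5791 − (-2.3941) = 2.9732

d-prime = 2.973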